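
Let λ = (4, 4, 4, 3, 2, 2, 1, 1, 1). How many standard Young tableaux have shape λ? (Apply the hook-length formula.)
# SYT of shape (4, 4, 4, 3, 2, 2, 1, 1, 1) = 611080470

Hook-length formula: f^λ = n! / Π hook(c), product over all cells c of the Young diagram. For λ = (4, 4, 4, 3, 2, 2, 1, 1, 1), n = 22 boxes. Hook lengths by row (left-to-right, top-to-bottom): [12, 8, 5, 3]; [11, 7, 4, 2]; [10, 6, 3, 1]; [8, 4, 1]; [6, 2]; [5, 1]; [3]; [2]; [1]. Product of hooks = 1839366144000. So f^λ = 22! / 1839366144000 = 1124000727777607680000 / 1839366144000 = 611080470.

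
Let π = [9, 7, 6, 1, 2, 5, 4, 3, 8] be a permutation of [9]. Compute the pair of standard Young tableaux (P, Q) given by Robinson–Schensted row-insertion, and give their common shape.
P = [1, 2, 3, 8] / [4] / [5] / [6] / [7] / [9];  Q = [1, 5, 6, 9] / [2] / [3] / [4] / [7] / [8];  common shape = (4, 1, 1, 1, 1, 1)

Row-insert the values π_1, π_2, … into P one at a time, bumping the leftmost entry strictly greater than the inserted value down to the next row. The recording tableau Q records, in position (i, j), the step at which that cell was added to P.
  Insert 9 (step 1): P = [9];  Q = [1]
  Insert 7 (step 2): P = [7] / [9];  Q = [1] / [2]
  Insert 6 (step 3): P = [6] / [7] / [9];  Q = [1] / [2] / [3]
  Insert 1 (step 4): P = [1] / [6] / [7] / [9];  Q = [1] / [2] / [3] / [4]
  Insert 2 (step 5): P = [1, 2] / [6] / [7] / [9];  Q = [1, 5] / [2] / [3] / [4]
  Insert 5 (step 6): P = [1, 2, 5] / [6] / [7] / [9];  Q = [1, 5, 6] / [2] / [3] / [4]
  Insert 4 (step 7): P = [1, 2, 4] / [5] / [6] / [7] / [9];  Q = [1, 5, 6] / [2] / [3] / [4] / [7]
  Insert 3 (step 8): P = [1, 2, 3] / [4] / [5] / [6] / [7] / [9];  Q = [1, 5, 6] / [2] / [3] / [4] / [7] / [8]
  Insert 8 (step 9): P = [1, 2, 3, 8] / [4] / [5] / [6] / [7] / [9];  Q = [1, 5, 6, 9] / [2] / [3] / [4] / [7] / [8]
Final shape: (4, 1, 1, 1, 1, 1).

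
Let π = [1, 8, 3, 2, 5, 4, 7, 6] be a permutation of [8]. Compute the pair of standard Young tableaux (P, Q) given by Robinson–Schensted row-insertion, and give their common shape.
P = [1, 2, 4, 6] / [3, 5, 7] / [8];  Q = [1, 2, 5, 7] / [3, 6, 8] / [4];  common shape = (4, 3, 1)

Row-insert the values π_1, π_2, … into P one at a time, bumping the leftmost entry strictly greater than the inserted value down to the next row. The recording tableau Q records, in position (i, j), the step at which that cell was added to P.
  Insert 1 (step 1): P = [1];  Q = [1]
  Insert 8 (step 2): P = [1, 8];  Q = [1, 2]
  Insert 3 (step 3): P = [1, 3] / [8];  Q = [1, 2] / [3]
  Insert 2 (step 4): P = [1, 2] / [3] / [8];  Q = [1, 2] / [3] / [4]
  Insert 5 (step 5): P = [1, 2, 5] / [3] / [8];  Q = [1, 2, 5] / [3] / [4]
  Insert 4 (step 6): P = [1, 2, 4] / [3, 5] / [8];  Q = [1, 2, 5] / [3, 6] / [4]
  Insert 7 (step 7): P = [1, 2, 4, 7] / [3, 5] / [8];  Q = [1, 2, 5, 7] / [3, 6] / [4]
  Insert 6 (step 8): P = [1, 2, 4, 6] / [3, 5, 7] / [8];  Q = [1, 2, 5, 7] / [3, 6, 8] / [4]
Final shape: (4, 3, 1).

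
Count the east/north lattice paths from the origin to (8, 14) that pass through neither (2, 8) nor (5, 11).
Number of paths = 208830

Inclusion–exclusion. Total paths: C(22, 8) = 319770. Through P₁: C(10, 2)·C(12, 6) = 41580. Through P₂: C(16, 5)·C(6, 3) = 87360. Since P₁ is strictly southwest of P₂, a monotone path through both must visit P₁ then P₂; paths through both = C(10, 2)·C(6, 3)·C(6, 3) = 18000. Avoid both = 319770 − 41580 − 87360 + 18000 = 208830.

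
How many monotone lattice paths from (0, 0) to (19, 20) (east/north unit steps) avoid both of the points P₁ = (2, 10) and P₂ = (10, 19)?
Number of paths = 68182214100

Inclusion–exclusion. Total paths: C(39, 19) = 68923264410. Through P₁: C(12, 2)·C(27, 17) = 556794810. Through P₂: C(29, 10)·C(10, 9) = 200300100. Since P₁ is strictly southwest of P₂, a monotone path through both must visit P₁ then P₂; paths through both = C(12, 2)·C(17, 8)·C(10, 9) = 16044600. Avoid both = 68923264410 − 556794810 − 200300100 + 16044600 = 68182214100.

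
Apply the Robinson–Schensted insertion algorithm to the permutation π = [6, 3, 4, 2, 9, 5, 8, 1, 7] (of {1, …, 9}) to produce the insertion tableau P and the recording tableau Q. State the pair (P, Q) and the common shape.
P = [1, 4, 5, 7] / [2, 8] / [3, 9] / [6];  Q = [1, 3, 5, 7] / [2, 6] / [4, 9] / [8];  common shape = (4, 2, 2, 1)

Row-insert the values π_1, π_2, … into P one at a time, bumping the leftmost entry strictly greater than the inserted value down to the next row. The recording tableau Q records, in position (i, j), the step at which that cell was added to P.
  Insert 6 (step 1): P = [6];  Q = [1]
  Insert 3 (step 2): P = [3] / [6];  Q = [1] / [2]
  Insert 4 (step 3): P = [3, 4] / [6];  Q = [1, 3] / [2]
  Insert 2 (step 4): P = [2, 4] / [3] / [6];  Q = [1, 3] / [2] / [4]
  Insert 9 (step 5): P = [2, 4, 9] / [3] / [6];  Q = [1, 3, 5] / [2] / [4]
  Insert 5 (step 6): P = [2, 4, 5] / [3, 9] / [6];  Q = [1, 3, 5] / [2, 6] / [4]
  Insert 8 (step 7): P = [2, 4, 5, 8] / [3, 9] / [6];  Q = [1, 3, 5, 7] / [2, 6] / [4]
  Insert 1 (step 8): P = [1, 4, 5, 8] / [2, 9] / [3] / [6];  Q = [1, 3, 5, 7] / [2, 6] / [4] / [8]
  Insert 7 (step 9): P = [1, 4, 5, 7] / [2, 8] / [3, 9] / [6];  Q = [1, 3, 5, 7] / [2, 6] / [4, 9] / [8]
Final shape: (4, 2, 2, 1).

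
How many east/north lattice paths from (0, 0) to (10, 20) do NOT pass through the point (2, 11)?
Number of paths = 28148835

Total paths from (0, 0) to (10, 20): C(30, 10) = 30045015. Paths through (2, 11): (paths (0, 0) → (2, 11)) × (paths (2, 11) → (10, 20)) = C(13, 2) · C(17, 8) = 78 · 24310 = 1896180. Avoidance count = 30045015 − 1896180 = 28148835.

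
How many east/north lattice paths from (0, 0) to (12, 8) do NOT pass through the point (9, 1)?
Number of paths = 124770

Total paths from (0, 0) to (12, 8): C(20, 12) = 125970. Paths through (9, 1): (paths (0, 0) → (9, 1)) × (paths (9, 1) → (12, 8)) = C(10, 9) · C(10, 3) = 10 · 120 = 1200. Avoidance count = 125970 − 1200 = 124770.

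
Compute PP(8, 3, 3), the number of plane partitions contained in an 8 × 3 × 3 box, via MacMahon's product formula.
PP(8, 3, 3) = 259545

Evaluate the triple product over i = 1..8, j = 1..3, k = 1..3. The factors are (2/1) · (3/2) · (4/3) · (3/2) · (4/3) · (5/4) · (4/3) · (5/4) · … (72 factors total). The numerators and denominators telescope so the product is an integer; carrying out the multiplication exactly gives PP(8, 3, 3) = 259545.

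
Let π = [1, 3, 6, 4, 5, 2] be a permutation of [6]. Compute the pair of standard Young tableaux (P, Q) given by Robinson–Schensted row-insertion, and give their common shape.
P = [1, 2, 4, 5] / [3] / [6];  Q = [1, 2, 3, 5] / [4] / [6];  common shape = (4, 1, 1)

Row-insert the values π_1, π_2, … into P one at a time, bumping the leftmost entry strictly greater than the inserted value down to the next row. The recording tableau Q records, in position (i, j), the step at which that cell was added to P.
  Insert 1 (step 1): P = [1];  Q = [1]
  Insert 3 (step 2): P = [1, 3];  Q = [1, 2]
  Insert 6 (step 3): P = [1, 3, 6];  Q = [1, 2, 3]
  Insert 4 (step 4): P = [1, 3, 4] / [6];  Q = [1, 2, 3] / [4]
  Insert 5 (step 5): P = [1, 3, 4, 5] / [6];  Q = [1, 2, 3, 5] / [4]
  Insert 2 (step 6): P = [1, 2, 4, 5] / [3] / [6];  Q = [1, 2, 3, 5] / [4] / [6]
Final shape: (4, 1, 1).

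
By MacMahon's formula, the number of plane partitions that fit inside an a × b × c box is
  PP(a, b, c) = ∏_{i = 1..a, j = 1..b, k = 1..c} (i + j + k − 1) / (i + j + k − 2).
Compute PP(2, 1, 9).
PP(2, 1, 9) = 55

Evaluate the triple product over i = 1..2, j = 1..1, k = 1..9. The factors are (2/1) · (3/2) · (4/3) · (5/4) · (6/5) · (7/6) · (8/7) · (9/8) · … (18 factors total). The numerators and denominators telescope so the product is an integer; carrying out the multiplication exactly gives PP(2, 1, 9) = 55.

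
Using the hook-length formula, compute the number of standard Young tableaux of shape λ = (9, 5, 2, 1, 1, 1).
# SYT of shape (9, 5, 2, 1, 1, 1) = 13302432

Hook-length formula: f^λ = n! / Π hook(c), product over all cells c of the Young diagram. For λ = (9, 5, 2, 1, 1, 1), n = 19 boxes. Hook lengths by row (left-to-right, top-to-bottom): [14, 10, 8, 7, 6, 4, 3, 2, 1]; [9, 5, 3, 2, 1]; [5, 1]; [3]; [2]; [1]. Product of hooks = 9144576000. So f^λ = 19! / 9144576000 = 121645100408832000 / 9144576000 = 13302432.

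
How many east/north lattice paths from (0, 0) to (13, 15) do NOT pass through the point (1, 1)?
Number of paths = 18126760

Total paths from (0, 0) to (13, 15): C(28, 13) = 37442160. Paths through (1, 1): (paths (0, 0) → (1, 1)) × (paths (1, 1) → (13, 15)) = C(2, 1) · C(26, 12) = 2 · 9657700 = 19315400. Avoidance count = 37442160 − 19315400 = 18126760.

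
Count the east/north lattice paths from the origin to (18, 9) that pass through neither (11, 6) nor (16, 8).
Number of paths = 1774980

Inclusion–exclusion. Total paths: C(27, 18) = 4686825. Through P₁: C(17, 11)·C(10, 7) = 1485120. Through P₂: C(24, 16)·C(3, 2) = 2206413. Since P₁ is strictly southwest of P₂, a monotone path through both must visit P₁ then P₂; paths through both = C(17, 11)·C(7, 5)·C(3, 2) = 779688. Avoid both = 4686825 − 1485120 − 2206413 + 779688 = 1774980.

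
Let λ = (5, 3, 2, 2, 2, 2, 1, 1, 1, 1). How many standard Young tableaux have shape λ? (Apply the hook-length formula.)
# SYT of shape (5, 3, 2, 2, 2, 2, 1, 1, 1, 1) = 20995000

Hook-length formula: f^λ = n! / Π hook(c), product over all cells c of the Young diagram. For λ = (5, 3, 2, 2, 2, 2, 1, 1, 1, 1), n = 20 boxes. Hook lengths by row (left-to-right, top-to-bottom): [14, 9, 4, 2, 1]; [11, 6, 1]; [9, 4]; [8, 3]; [7, 2]; [6, 1]; [4]; [3]; [2]; [1]. Product of hooks = 115880067072. So f^λ = 20! / 115880067072 = 2432902008176640000 / 115880067072 = 20995000.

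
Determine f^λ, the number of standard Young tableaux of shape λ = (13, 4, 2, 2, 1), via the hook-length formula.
# SYT of shape (13, 4, 2, 2, 1) = 54774720

Hook-length formula: f^λ = n! / Π hook(c), product over all cells c of the Young diagram. For λ = (13, 4, 2, 2, 1), n = 22 boxes. Hook lengths by row (left-to-right, top-to-bottom): [17, 15, 12, 11, 9, 8, 7, 6, 5, 4, 3, 2, 1]; [7, 5, 2, 1]; [4, 2]; [3, 1]; [1]. Product of hooks = 20520428544000. So f^λ = 22! / 20520428544000 = 1124000727777607680000 / 20520428544000 = 54774720.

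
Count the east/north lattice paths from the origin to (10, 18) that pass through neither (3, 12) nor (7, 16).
Number of paths = 10209260

Inclusion–exclusion. Total paths: C(28, 10) = 13123110. Through P₁: C(15, 3)·C(13, 7) = 780780. Through P₂: C(23, 7)·C(5, 3) = 2451570. Since P₁ is strictly southwest of P₂, a monotone path through both must visit P₁ then P₂; paths through both = C(15, 3)·C(8, 4)·C(5, 3) = 318500. Avoid both = 13123110 − 780780 − 2451570 + 318500 = 10209260.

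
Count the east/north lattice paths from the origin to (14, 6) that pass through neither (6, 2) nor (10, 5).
Number of paths = 14785

Inclusion–exclusion. Total paths: C(20, 14) = 38760. Through P₁: C(8, 6)·C(12, 8) = 13860. Through P₂: C(15, 10)·C(5, 4) = 15015. Since P₁ is strictly southwest of P₂, a monotone path through both must visit P₁ then P₂; paths through both = C(8, 6)·C(7, 4)·C(5, 4) = 4900. Avoid both = 38760 − 13860 − 15015 + 4900 = 14785.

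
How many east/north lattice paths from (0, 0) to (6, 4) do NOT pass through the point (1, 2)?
Number of paths = 147

Total paths from (0, 0) to (6, 4): C(10, 6) = 210. Paths through (1, 2): (paths (0, 0) → (1, 2)) × (paths (1, 2) → (6, 4)) = C(3, 1) · C(7, 5) = 3 · 21 = 63. Avoidance count = 210 − 63 = 147.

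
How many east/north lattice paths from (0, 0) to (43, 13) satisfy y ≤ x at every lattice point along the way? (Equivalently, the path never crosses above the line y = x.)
Number of paths = 1331529425100

By the reflection principle (André's argument), the number of monotone paths to (43, 13) with n ≤ m that never go above y = x is C(56, 43) − C(56, 44) = 1889912732400 − 558383307300 = 1331529425100.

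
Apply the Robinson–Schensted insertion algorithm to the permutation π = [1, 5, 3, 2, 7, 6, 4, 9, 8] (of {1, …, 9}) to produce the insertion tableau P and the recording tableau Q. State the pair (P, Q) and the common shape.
P = [1, 2, 4, 8] / [3, 6, 9] / [5, 7];  Q = [1, 2, 5, 8] / [3, 6, 9] / [4, 7];  common shape = (4, 3, 2)

Row-insert the values π_1, π_2, … into P one at a time, bumping the leftmost entry strictly greater than the inserted value down to the next row. The recording tableau Q records, in position (i, j), the step at which that cell was added to P.
  Insert 1 (step 1): P = [1];  Q = [1]
  Insert 5 (step 2): P = [1, 5];  Q = [1, 2]
  Insert 3 (step 3): P = [1, 3] / [5];  Q = [1, 2] / [3]
  Insert 2 (step 4): P = [1, 2] / [3] / [5];  Q = [1, 2] / [3] / [4]
  Insert 7 (step 5): P = [1, 2, 7] / [3] / [5];  Q = [1, 2, 5] / [3] / [4]
  Insert 6 (step 6): P = [1, 2, 6] / [3, 7] / [5];  Q = [1, 2, 5] / [3, 6] / [4]
  Insert 4 (step 7): P = [1, 2, 4] / [3, 6] / [5, 7];  Q = [1, 2, 5] / [3, 6] / [4, 7]
  Insert 9 (step 8): P = [1, 2, 4, 9] / [3, 6] / [5, 7];  Q = [1, 2, 5, 8] / [3, 6] / [4, 7]
  Insert 8 (step 9): P = [1, 2, 4, 8] / [3, 6, 9] / [5, 7];  Q = [1, 2, 5, 8] / [3, 6, 9] / [4, 7]
Final shape: (4, 3, 2).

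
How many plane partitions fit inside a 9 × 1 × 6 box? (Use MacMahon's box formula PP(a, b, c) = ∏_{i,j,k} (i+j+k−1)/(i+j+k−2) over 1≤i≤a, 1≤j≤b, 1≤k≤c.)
PP(9, 1, 6) = 5005

Evaluate the triple product over i = 1..9, j = 1..1, k = 1..6. The factors are (2/1) · (3/2) · (4/3) · (5/4) · (6/5) · (7/6) · (3/2) · (4/3) · … (54 factors total). The numerators and denominators telescope so the product is an integer; carrying out the multiplication exactly gives PP(9, 1, 6) = 5005.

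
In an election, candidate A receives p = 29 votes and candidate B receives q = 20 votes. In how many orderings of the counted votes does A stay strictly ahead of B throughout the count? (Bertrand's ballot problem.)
Strict-lead orderings = 5193831553416

Total orderings of the 49 votes with 29 for A: C(49, 29) = 28277527346376. By the Bertrand ballot formula (Cycle Lemma / reflection principle), the number of orderings in which A is strictly ahead of B throughout is (p − q)/(p + q) · C(p + q, p) = (29 − 20)/(29 + 20) · 28277527346376 = 5193831553416.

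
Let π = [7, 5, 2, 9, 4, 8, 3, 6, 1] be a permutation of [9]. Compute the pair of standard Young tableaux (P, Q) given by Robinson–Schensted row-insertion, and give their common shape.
P = [1, 3, 6] / [2, 8] / [4, 9] / [5] / [7];  Q = [1, 4, 6] / [2, 5] / [3, 8] / [7] / [9];  common shape = (3, 2, 2, 1, 1)

Row-insert the values π_1, π_2, … into P one at a time, bumping the leftmost entry strictly greater than the inserted value down to the next row. The recording tableau Q records, in position (i, j), the step at which that cell was added to P.
  Insert 7 (step 1): P = [7];  Q = [1]
  Insert 5 (step 2): P = [5] / [7];  Q = [1] / [2]
  Insert 2 (step 3): P = [2] / [5] / [7];  Q = [1] / [2] / [3]
  Insert 9 (step 4): P = [2, 9] / [5] / [7];  Q = [1, 4] / [2] / [3]
  Insert 4 (step 5): P = [2, 4] / [5, 9] / [7];  Q = [1, 4] / [2, 5] / [3]
  Insert 8 (step 6): P = [2, 4, 8] / [5, 9] / [7];  Q = [1, 4, 6] / [2, 5] / [3]
  Insert 3 (step 7): P = [2, 3, 8] / [4, 9] / [5] / [7];  Q = [1, 4, 6] / [2, 5] / [3] / [7]
  Insert 6 (step 8): P = [2, 3, 6] / [4, 8] / [5, 9] / [7];  Q = [1, 4, 6] / [2, 5] / [3, 8] / [7]
  Insert 1 (step 9): P = [1, 3, 6] / [2, 8] / [4, 9] / [5] / [7];  Q = [1, 4, 6] / [2, 5] / [3, 8] / [7] / [9]
Final shape: (3, 2, 2, 1, 1).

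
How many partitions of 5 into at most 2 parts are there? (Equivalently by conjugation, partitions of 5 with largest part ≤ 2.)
p(5, parts ≤ 2) = 3

Partitions of 5 with all parts ≤ 2: 2+2+1, 2+1+1+1, 1+1+1+1+1. Count = 3.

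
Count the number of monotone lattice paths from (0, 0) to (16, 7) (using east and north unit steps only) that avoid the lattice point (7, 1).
Number of paths = 205117

Total paths from (0, 0) to (16, 7): C(23, 16) = 245157. Paths through (7, 1): (paths (0, 0) → (7, 1)) × (paths (7, 1) → (16, 7)) = C(8, 7) · C(15, 9) = 8 · 5005 = 40040. Avoidance count = 245157 − 40040 = 205117.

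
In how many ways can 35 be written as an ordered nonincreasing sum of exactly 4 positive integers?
p(35, 4 parts) = 321

Partitions of n into exactly k parts are in bijection with partitions of n − k into at most k parts (subtract 1 from each part). So p(35, exactly 4) = p(31, parts ≤ 4). Computing via the recurrence p(m, j) = p(m, j−1) + p(m−j, j) gives 321.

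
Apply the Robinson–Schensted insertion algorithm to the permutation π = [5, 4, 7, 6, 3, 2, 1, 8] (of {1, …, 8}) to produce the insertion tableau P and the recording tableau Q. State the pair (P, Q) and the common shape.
P = [1, 6, 8] / [2, 7] / [3] / [4] / [5];  Q = [1, 3, 8] / [2, 4] / [5] / [6] / [7];  common shape = (3, 2, 1, 1, 1)

Row-insert the values π_1, π_2, … into P one at a time, bumping the leftmost entry strictly greater than the inserted value down to the next row. The recording tableau Q records, in position (i, j), the step at which that cell was added to P.
  Insert 5 (step 1): P = [5];  Q = [1]
  Insert 4 (step 2): P = [4] / [5];  Q = [1] / [2]
  Insert 7 (step 3): P = [4, 7] / [5];  Q = [1, 3] / [2]
  Insert 6 (step 4): P = [4, 6] / [5, 7];  Q = [1, 3] / [2, 4]
  Insert 3 (step 5): P = [3, 6] / [4, 7] / [5];  Q = [1, 3] / [2, 4] / [5]
  Insert 2 (step 6): P = [2, 6] / [3, 7] / [4] / [5];  Q = [1, 3] / [2, 4] / [5] / [6]
  Insert 1 (step 7): P = [1, 6] / [2, 7] / [3] / [4] / [5];  Q = [1, 3] / [2, 4] / [5] / [6] / [7]
  Insert 8 (step 8): P = [1, 6, 8] / [2, 7] / [3] / [4] / [5];  Q = [1, 3, 8] / [2, 4] / [5] / [6] / [7]
Final shape: (3, 2, 1, 1, 1).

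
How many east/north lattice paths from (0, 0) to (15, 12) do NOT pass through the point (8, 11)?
Number of paths = 16779204

Total paths from (0, 0) to (15, 12): C(27, 15) = 17383860. Paths through (8, 11): (paths (0, 0) → (8, 11)) × (paths (8, 11) → (15, 12)) = C(19, 8) · C(8, 7) = 75582 · 8 = 604656. Avoidance count = 17383860 − 604656 = 16779204.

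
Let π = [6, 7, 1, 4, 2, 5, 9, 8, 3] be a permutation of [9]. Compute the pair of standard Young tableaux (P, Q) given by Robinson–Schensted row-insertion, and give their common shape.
P = [1, 2, 3, 8] / [4, 5, 9] / [6, 7];  Q = [1, 2, 6, 7] / [3, 4, 8] / [5, 9];  common shape = (4, 3, 2)

Row-insert the values π_1, π_2, … into P one at a time, bumping the leftmost entry strictly greater than the inserted value down to the next row. The recording tableau Q records, in position (i, j), the step at which that cell was added to P.
  Insert 6 (step 1): P = [6];  Q = [1]
  Insert 7 (step 2): P = [6, 7];  Q = [1, 2]
  Insert 1 (step 3): P = [1, 7] / [6];  Q = [1, 2] / [3]
  Insert 4 (step 4): P = [1, 4] / [6, 7];  Q = [1, 2] / [3, 4]
  Insert 2 (step 5): P = [1, 2] / [4, 7] / [6];  Q = [1, 2] / [3, 4] / [5]
  Insert 5 (step 6): P = [1, 2, 5] / [4, 7] / [6];  Q = [1, 2, 6] / [3, 4] / [5]
  Insert 9 (step 7): P = [1, 2, 5, 9] / [4, 7] / [6];  Q = [1, 2, 6, 7] / [3, 4] / [5]
  Insert 8 (step 8): P = [1, 2, 5, 8] / [4, 7, 9] / [6];  Q = [1, 2, 6, 7] / [3, 4, 8] / [5]
  Insert 3 (step 9): P = [1, 2, 3, 8] / [4, 5, 9] / [6, 7];  Q = [1, 2, 6, 7] / [3, 4, 8] / [5, 9]
Final shape: (4, 3, 2).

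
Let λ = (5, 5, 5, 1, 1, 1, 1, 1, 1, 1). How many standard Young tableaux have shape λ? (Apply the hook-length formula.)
# SYT of shape (5, 5, 5, 1, 1, 1, 1, 1, 1, 1) = 98489160

Hook-length formula: f^λ = n! / Π hook(c), product over all cells c of the Young diagram. For λ = (5, 5, 5, 1, 1, 1, 1, 1, 1, 1), n = 22 boxes. Hook lengths by row (left-to-right, top-to-bottom): [14, 6, 5, 4, 3]; [13, 5, 4, 3, 2]; [12, 4, 3, 2, 1]; [7]; [6]; [5]; [4]; [3]; [2]; [1]. Product of hooks = 11412430848000. So f^λ = 22! / 11412430848000 = 1124000727777607680000 / 11412430848000 = 98489160.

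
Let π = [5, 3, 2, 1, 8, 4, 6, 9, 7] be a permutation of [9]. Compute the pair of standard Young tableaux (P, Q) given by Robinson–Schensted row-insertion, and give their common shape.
P = [1, 4, 6, 7] / [2, 8, 9] / [3] / [5];  Q = [1, 5, 7, 8] / [2, 6, 9] / [3] / [4];  common shape = (4, 3, 1, 1)

Row-insert the values π_1, π_2, … into P one at a time, bumping the leftmost entry strictly greater than the inserted value down to the next row. The recording tableau Q records, in position (i, j), the step at which that cell was added to P.
  Insert 5 (step 1): P = [5];  Q = [1]
  Insert 3 (step 2): P = [3] / [5];  Q = [1] / [2]
  Insert 2 (step 3): P = [2] / [3] / [5];  Q = [1] / [2] / [3]
  Insert 1 (step 4): P = [1] / [2] / [3] / [5];  Q = [1] / [2] / [3] / [4]
  Insert 8 (step 5): P = [1, 8] / [2] / [3] / [5];  Q = [1, 5] / [2] / [3] / [4]
  Insert 4 (step 6): P = [1, 4] / [2, 8] / [3] / [5];  Q = [1, 5] / [2, 6] / [3] / [4]
  Insert 6 (step 7): P = [1, 4, 6] / [2, 8] / [3] / [5];  Q = [1, 5, 7] / [2, 6] / [3] / [4]
  Insert 9 (step 8): P = [1, 4, 6, 9] / [2, 8] / [3] / [5];  Q = [1, 5, 7, 8] / [2, 6] / [3] / [4]
  Insert 7 (step 9): P = [1, 4, 6, 7] / [2, 8, 9] / [3] / [5];  Q = [1, 5, 7, 8] / [2, 6, 9] / [3] / [4]
Final shape: (4, 3, 1, 1).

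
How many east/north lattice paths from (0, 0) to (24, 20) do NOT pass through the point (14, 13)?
Number of paths = 1370945531670

Total paths from (0, 0) to (24, 20): C(44, 24) = 1761039350070. Paths through (14, 13): (paths (0, 0) → (14, 13)) × (paths (14, 13) → (24, 20)) = C(27, 14) · C(17, 10) = 20058300 · 19448 = 390093818400. Avoidance count = 1761039350070 − 390093818400 = 1370945531670.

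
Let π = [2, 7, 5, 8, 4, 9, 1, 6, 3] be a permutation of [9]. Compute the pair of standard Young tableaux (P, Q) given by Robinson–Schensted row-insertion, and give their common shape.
P = [1, 3, 6, 9] / [2, 4] / [5, 8] / [7];  Q = [1, 2, 4, 6] / [3, 8] / [5, 9] / [7];  common shape = (4, 2, 2, 1)

Row-insert the values π_1, π_2, … into P one at a time, bumping the leftmost entry strictly greater than the inserted value down to the next row. The recording tableau Q records, in position (i, j), the step at which that cell was added to P.
  Insert 2 (step 1): P = [2];  Q = [1]
  Insert 7 (step 2): P = [2, 7];  Q = [1, 2]
  Insert 5 (step 3): P = [2, 5] / [7];  Q = [1, 2] / [3]
  Insert 8 (step 4): P = [2, 5, 8] / [7];  Q = [1, 2, 4] / [3]
  Insert 4 (step 5): P = [2, 4, 8] / [5] / [7];  Q = [1, 2, 4] / [3] / [5]
  Insert 9 (step 6): P = [2, 4, 8, 9] / [5] / [7];  Q = [1, 2, 4, 6] / [3] / [5]
  Insert 1 (step 7): P = [1, 4, 8, 9] / [2] / [5] / [7];  Q = [1, 2, 4, 6] / [3] / [5] / [7]
  Insert 6 (step 8): P = [1, 4, 6, 9] / [2, 8] / [5] / [7];  Q = [1, 2, 4, 6] / [3, 8] / [5] / [7]
  Insert 3 (step 9): P = [1, 3, 6, 9] / [2, 4] / [5, 8] / [7];  Q = [1, 2, 4, 6] / [3, 8] / [5, 9] / [7]
Final shape: (4, 2, 2, 1).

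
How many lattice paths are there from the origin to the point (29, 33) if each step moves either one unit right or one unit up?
Number of paths = 409894288378212890

A monotone lattice path from (0, 0) to (29, 33) consists of 29 east steps and 33 north steps in some order, so it is determined by which 29 of the 62 steps are east. The count is C(62, 29) = 409894288378212890.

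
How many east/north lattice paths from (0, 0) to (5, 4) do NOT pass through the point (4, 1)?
Number of paths = 106

Total paths from (0, 0) to (5, 4): C(9, 5) = 126. Paths through (4, 1): (paths (0, 0) → (4, 1)) × (paths (4, 1) → (5, 4)) = C(5, 4) · C(4, 1) = 5 · 4 = 20. Avoidance count = 126 − 20 = 106.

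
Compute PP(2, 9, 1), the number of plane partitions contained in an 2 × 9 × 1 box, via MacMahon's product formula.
PP(2, 9, 1) = 55

Evaluate the triple product over i = 1..2, j = 1..9, k = 1..1. The factors are (2/1) · (3/2) · (4/3) · (5/4) · (6/5) · (7/6) · (8/7) · (9/8) · … (18 factors total). The numerators and denominators telescope so the product is an integer; carrying out the multiplication exactly gives PP(2, 9, 1) = 55.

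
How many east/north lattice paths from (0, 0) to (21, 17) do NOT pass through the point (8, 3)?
Number of paths = 25471523880

Total paths from (0, 0) to (21, 17): C(38, 21) = 28781143380. Paths through (8, 3): (paths (0, 0) → (8, 3)) × (paths (8, 3) → (21, 17)) = C(11, 8) · C(27, 13) = 165 · 20058300 = 3309619500. Avoidance count = 28781143380 − 3309619500 = 25471523880.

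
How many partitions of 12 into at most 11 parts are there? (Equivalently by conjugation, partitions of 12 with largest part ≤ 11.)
p(12, parts ≤ 11) = 76

Partitions of 12 with all parts ≤ 11: 11+1, 10+2, 10+1+1, 9+3, 9+2+1, 9+1+1+1, 8+4, 8+3+1, 8+2+2, 8+2+1+1, 8+1+1+1+1, 7+5, 7+4+1, 7+3+2, 7+3+1+1, 7+2+2+1, 7+2+1+1+1, 7+1+1+1+1+1, 6+6, 6+5+1, 6+4+2, 6+4+1+1, 6+3+3, 6+3+2+1, 6+3+1+1+1, 6+2+2+2, 6+2+2+1+1, 6+2+1+1+1+1, 6+1+1+1+1+1+1, 5+5+2, … (76 total). Count = 76.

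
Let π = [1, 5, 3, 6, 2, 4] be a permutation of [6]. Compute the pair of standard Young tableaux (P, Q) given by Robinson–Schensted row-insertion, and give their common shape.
P = [1, 2, 4] / [3, 6] / [5];  Q = [1, 2, 4] / [3, 6] / [5];  common shape = (3, 2, 1)

Row-insert the values π_1, π_2, … into P one at a time, bumping the leftmost entry strictly greater than the inserted value down to the next row. The recording tableau Q records, in position (i, j), the step at which that cell was added to P.
  Insert 1 (step 1): P = [1];  Q = [1]
  Insert 5 (step 2): P = [1, 5];  Q = [1, 2]
  Insert 3 (step 3): P = [1, 3] / [5];  Q = [1, 2] / [3]
  Insert 6 (step 4): P = [1, 3, 6] / [5];  Q = [1, 2, 4] / [3]
  Insert 2 (step 5): P = [1, 2, 6] / [3] / [5];  Q = [1, 2, 4] / [3] / [5]
  Insert 4 (step 6): P = [1, 2, 4] / [3, 6] / [5];  Q = [1, 2, 4] / [3, 6] / [5]
Final shape: (3, 2, 1).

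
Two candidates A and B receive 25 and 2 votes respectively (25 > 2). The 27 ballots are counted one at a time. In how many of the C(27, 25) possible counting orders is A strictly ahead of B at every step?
Strict-lead orderings = 299

Total orderings of the 27 votes with 25 for A: C(27, 25) = 351. By the Bertrand ballot formula (Cycle Lemma / reflection principle), the number of orderings in which A is strictly ahead of B throughout is (p − q)/(p + q) · C(p + q, p) = (25 − 2)/(25 + 2) · 351 = 299.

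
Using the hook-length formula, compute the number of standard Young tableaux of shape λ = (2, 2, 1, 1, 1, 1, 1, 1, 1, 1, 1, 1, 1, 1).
# SYT of shape (2, 2, 1, 1, 1, 1, 1, 1, 1, 1, 1, 1, 1, 1) = 104

Hook-length formula: f^λ = n! / Π hook(c), product over all cells c of the Young diagram. For λ = (2, 2, 1, 1, 1, 1, 1, 1, 1, 1, 1, 1, 1, 1), n = 16 boxes. Hook lengths by row (left-to-right, top-to-bottom): [15, 2]; [14, 1]; [12]; [11]; [10]; [9]; [8]; [7]; [6]; [5]; [4]; [3]; [2]; [1]. Product of hooks = 201180672000. So f^λ = 16! / 201180672000 = 20922789888000 / 201180672000 = 104.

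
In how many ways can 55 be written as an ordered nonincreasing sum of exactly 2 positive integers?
p(55, 2 parts) = 27

Partitions of n into exactly k parts are in bijection with partitions of n − k into at most k parts (subtract 1 from each part). So p(55, exactly 2) = p(53, parts ≤ 2). Computing via the recurrence p(m, j) = p(m, j−1) + p(m−j, j) gives 27.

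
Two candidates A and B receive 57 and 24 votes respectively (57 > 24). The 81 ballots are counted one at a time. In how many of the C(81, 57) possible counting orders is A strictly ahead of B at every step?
Strict-lead orderings = 93927421107531525800

Total orderings of the 81 votes with 57 for A: C(81, 57) = 230549124536668290600. By the Bertrand ballot formula (Cycle Lemma / reflection principle), the number of orderings in which A is strictly ahead of B throughout is (p − q)/(p + q) · C(p + q, p) = (57 − 24)/(57 + 24) · 230549124536668290600 = 93927421107531525800.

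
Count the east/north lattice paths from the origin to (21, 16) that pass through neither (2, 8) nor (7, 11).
Number of paths = 12435124383

Inclusion–exclusion. Total paths: C(37, 21) = 12875774670. Through P₁: C(10, 2)·C(27, 19) = 99903375. Through P₂: C(18, 7)·C(19, 14) = 370049472. Since P₁ is strictly southwest of P₂, a monotone path through both must visit P₁ then P₂; paths through both = C(10, 2)·C(8, 5)·C(19, 14) = 29302560. Avoid both = 12875774670 − 99903375 − 370049472 + 29302560 = 12435124383.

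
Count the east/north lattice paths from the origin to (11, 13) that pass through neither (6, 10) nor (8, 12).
Number of paths = 1736008

Inclusion–exclusion. Total paths: C(24, 11) = 2496144. Through P₁: C(16, 6)·C(8, 5) = 448448. Through P₂: C(20, 8)·C(4, 3) = 503880. Since P₁ is strictly southwest of P₂, a monotone path through both must visit P₁ then P₂; paths through both = C(16, 6)·C(4, 2)·C(4, 3) = 192192. Avoid both = 2496144 − 448448 − 503880 + 192192 = 1736008.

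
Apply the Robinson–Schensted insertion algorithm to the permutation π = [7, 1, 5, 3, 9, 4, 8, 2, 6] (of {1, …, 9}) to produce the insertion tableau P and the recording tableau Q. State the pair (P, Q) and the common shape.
P = [1, 2, 4, 6] / [3, 8] / [5, 9] / [7];  Q = [1, 3, 5, 7] / [2, 6] / [4, 9] / [8];  common shape = (4, 2, 2, 1)

Row-insert the values π_1, π_2, … into P one at a time, bumping the leftmost entry strictly greater than the inserted value down to the next row. The recording tableau Q records, in position (i, j), the step at which that cell was added to P.
  Insert 7 (step 1): P = [7];  Q = [1]
  Insert 1 (step 2): P = [1] / [7];  Q = [1] / [2]
  Insert 5 (step 3): P = [1, 5] / [7];  Q = [1, 3] / [2]
  Insert 3 (step 4): P = [1, 3] / [5] / [7];  Q = [1, 3] / [2] / [4]
  Insert 9 (step 5): P = [1, 3, 9] / [5] / [7];  Q = [1, 3, 5] / [2] / [4]
  Insert 4 (step 6): P = [1, 3, 4] / [5, 9] / [7];  Q = [1, 3, 5] / [2, 6] / [4]
  Insert 8 (step 7): P = [1, 3, 4, 8] / [5, 9] / [7];  Q = [1, 3, 5, 7] / [2, 6] / [4]
  Insert 2 (step 8): P = [1, 2, 4, 8] / [3, 9] / [5] / [7];  Q = [1, 3, 5, 7] / [2, 6] / [4] / [8]
  Insert 6 (step 9): P = [1, 2, 4, 6] / [3, 8] / [5, 9] / [7];  Q = [1, 3, 5, 7] / [2, 6] / [4, 9] / [8]
Final shape: (4, 2, 2, 1).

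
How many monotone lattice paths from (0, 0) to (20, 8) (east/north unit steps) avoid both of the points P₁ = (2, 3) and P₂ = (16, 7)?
Number of paths = 1698830

Inclusion–exclusion. Total paths: C(28, 20) = 3108105. Through P₁: C(5, 2)·C(23, 18) = 336490. Through P₂: C(23, 16)·C(5, 4) = 1225785. Since P₁ is strictly southwest of P₂, a monotone path through both must visit P₁ then P₂; paths through both = C(5, 2)·C(18, 14)·C(5, 4) = 153000. Avoid both = 3108105 − 336490 − 1225785 + 153000 = 1698830.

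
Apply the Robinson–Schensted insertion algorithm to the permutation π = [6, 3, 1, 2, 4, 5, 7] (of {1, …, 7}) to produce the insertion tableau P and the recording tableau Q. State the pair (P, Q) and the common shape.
P = [1, 2, 4, 5, 7] / [3] / [6];  Q = [1, 4, 5, 6, 7] / [2] / [3];  common shape = (5, 1, 1)

Row-insert the values π_1, π_2, … into P one at a time, bumping the leftmost entry strictly greater than the inserted value down to the next row. The recording tableau Q records, in position (i, j), the step at which that cell was added to P.
  Insert 6 (step 1): P = [6];  Q = [1]
  Insert 3 (step 2): P = [3] / [6];  Q = [1] / [2]
  Insert 1 (step 3): P = [1] / [3] / [6];  Q = [1] / [2] / [3]
  Insert 2 (step 4): P = [1, 2] / [3] / [6];  Q = [1, 4] / [2] / [3]
  Insert 4 (step 5): P = [1, 2, 4] / [3] / [6];  Q = [1, 4, 5] / [2] / [3]
  Insert 5 (step 6): P = [1, 2, 4, 5] / [3] / [6];  Q = [1, 4, 5, 6] / [2] / [3]
  Insert 7 (step 7): P = [1, 2, 4, 5, 7] / [3] / [6];  Q = [1, 4, 5, 6, 7] / [2] / [3]
Final shape: (5, 1, 1).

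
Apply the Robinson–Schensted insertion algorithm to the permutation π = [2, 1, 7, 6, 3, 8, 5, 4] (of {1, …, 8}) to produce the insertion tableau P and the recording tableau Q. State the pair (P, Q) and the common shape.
P = [1, 3, 4] / [2, 5, 8] / [6] / [7];  Q = [1, 3, 6] / [2, 4, 7] / [5] / [8];  common shape = (3, 3, 1, 1)

Row-insert the values π_1, π_2, … into P one at a time, bumping the leftmost entry strictly greater than the inserted value down to the next row. The recording tableau Q records, in position (i, j), the step at which that cell was added to P.
  Insert 2 (step 1): P = [2];  Q = [1]
  Insert 1 (step 2): P = [1] / [2];  Q = [1] / [2]
  Insert 7 (step 3): P = [1, 7] / [2];  Q = [1, 3] / [2]
  Insert 6 (step 4): P = [1, 6] / [2, 7];  Q = [1, 3] / [2, 4]
  Insert 3 (step 5): P = [1, 3] / [2, 6] / [7];  Q = [1, 3] / [2, 4] / [5]
  Insert 8 (step 6): P = [1, 3, 8] / [2, 6] / [7];  Q = [1, 3, 6] / [2, 4] / [5]
  Insert 5 (step 7): P = [1, 3, 5] / [2, 6, 8] / [7];  Q = [1, 3, 6] / [2, 4, 7] / [5]
  Insert 4 (step 8): P = [1, 3, 4] / [2, 5, 8] / [6] / [7];  Q = [1, 3, 6] / [2, 4, 7] / [5] / [8]
Final shape: (3, 3, 1, 1).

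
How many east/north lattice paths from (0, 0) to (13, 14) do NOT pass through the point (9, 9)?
Number of paths = 13932180

Total paths from (0, 0) to (13, 14): C(27, 13) = 20058300. Paths through (9, 9): (paths (0, 0) → (9, 9)) × (paths (9, 9) → (13, 14)) = C(18, 9) · C(9, 4) = 48620 · 126 = 6126120. Avoidance count = 20058300 − 6126120 = 13932180.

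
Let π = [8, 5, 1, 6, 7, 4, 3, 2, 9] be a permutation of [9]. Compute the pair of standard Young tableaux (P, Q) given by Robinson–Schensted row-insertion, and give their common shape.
P = [1, 2, 7, 9] / [3, 6] / [4] / [5] / [8];  Q = [1, 4, 5, 9] / [2, 6] / [3] / [7] / [8];  common shape = (4, 2, 1, 1, 1)

Row-insert the values π_1, π_2, … into P one at a time, bumping the leftmost entry strictly greater than the inserted value down to the next row. The recording tableau Q records, in position (i, j), the step at which that cell was added to P.
  Insert 8 (step 1): P = [8];  Q = [1]
  Insert 5 (step 2): P = [5] / [8];  Q = [1] / [2]
  Insert 1 (step 3): P = [1] / [5] / [8];  Q = [1] / [2] / [3]
  Insert 6 (step 4): P = [1, 6] / [5] / [8];  Q = [1, 4] / [2] / [3]
  Insert 7 (step 5): P = [1, 6, 7] / [5] / [8];  Q = [1, 4, 5] / [2] / [3]
  Insert 4 (step 6): P = [1, 4, 7] / [5, 6] / [8];  Q = [1, 4, 5] / [2, 6] / [3]
  Insert 3 (step 7): P = [1, 3, 7] / [4, 6] / [5] / [8];  Q = [1, 4, 5] / [2, 6] / [3] / [7]
  Insert 2 (step 8): P = [1, 2, 7] / [3, 6] / [4] / [5] / [8];  Q = [1, 4, 5] / [2, 6] / [3] / [7] / [8]
  Insert 9 (step 9): P = [1, 2, 7, 9] / [3, 6] / [4] / [5] / [8];  Q = [1, 4, 5, 9] / [2, 6] / [3] / [7] / [8]
Final shape: (4, 2, 1, 1, 1).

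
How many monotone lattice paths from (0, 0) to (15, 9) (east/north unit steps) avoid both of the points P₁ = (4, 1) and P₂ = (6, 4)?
Number of paths = 609274

Inclusion–exclusion. Total paths: C(24, 15) = 1307504. Through P₁: C(5, 4)·C(19, 11) = 377910. Through P₂: C(10, 6)·C(14, 9) = 420420. Since P₁ is strictly southwest of P₂, a monotone path through both must visit P₁ then P₂; paths through both = C(5, 4)·C(5, 2)·C(14, 9) = 100100. Avoid both = 1307504 − 377910 − 420420 + 100100 = 609274.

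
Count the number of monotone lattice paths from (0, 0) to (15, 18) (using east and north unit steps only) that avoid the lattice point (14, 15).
Number of paths = 726923280

Total paths from (0, 0) to (15, 18): C(33, 15) = 1037158320. Paths through (14, 15): (paths (0, 0) → (14, 15)) × (paths (14, 15) → (15, 18)) = C(29, 14) · C(4, 1) = 77558760 · 4 = 310235040. Avoidance count = 1037158320 − 310235040 = 726923280.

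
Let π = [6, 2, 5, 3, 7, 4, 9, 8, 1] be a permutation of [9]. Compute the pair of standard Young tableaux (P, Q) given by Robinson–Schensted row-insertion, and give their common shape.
P = [1, 3, 4, 8] / [2, 7, 9] / [5] / [6];  Q = [1, 3, 5, 7] / [2, 6, 8] / [4] / [9];  common shape = (4, 3, 1, 1)

Row-insert the values π_1, π_2, … into P one at a time, bumping the leftmost entry strictly greater than the inserted value down to the next row. The recording tableau Q records, in position (i, j), the step at which that cell was added to P.
  Insert 6 (step 1): P = [6];  Q = [1]
  Insert 2 (step 2): P = [2] / [6];  Q = [1] / [2]
  Insert 5 (step 3): P = [2, 5] / [6];  Q = [1, 3] / [2]
  Insert 3 (step 4): P = [2, 3] / [5] / [6];  Q = [1, 3] / [2] / [4]
  Insert 7 (step 5): P = [2, 3, 7] / [5] / [6];  Q = [1, 3, 5] / [2] / [4]
  Insert 4 (step 6): P = [2, 3, 4] / [5, 7] / [6];  Q = [1, 3, 5] / [2, 6] / [4]
  Insert 9 (step 7): P = [2, 3, 4, 9] / [5, 7] / [6];  Q = [1, 3, 5, 7] / [2, 6] / [4]
  Insert 8 (step 8): P = [2, 3, 4, 8] / [5, 7, 9] / [6];  Q = [1, 3, 5, 7] / [2, 6, 8] / [4]
  Insert 1 (step 9): P = [1, 3, 4, 8] / [2, 7, 9] / [5] / [6];  Q = [1, 3, 5, 7] / [2, 6, 8] / [4] / [9]
Final shape: (4, 3, 1, 1).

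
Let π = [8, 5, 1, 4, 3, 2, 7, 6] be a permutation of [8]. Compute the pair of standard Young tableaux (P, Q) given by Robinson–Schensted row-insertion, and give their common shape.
P = [1, 2, 6] / [3, 7] / [4] / [5] / [8];  Q = [1, 4, 7] / [2, 8] / [3] / [5] / [6];  common shape = (3, 2, 1, 1, 1)

Row-insert the values π_1, π_2, … into P one at a time, bumping the leftmost entry strictly greater than the inserted value down to the next row. The recording tableau Q records, in position (i, j), the step at which that cell was added to P.
  Insert 8 (step 1): P = [8];  Q = [1]
  Insert 5 (step 2): P = [5] / [8];  Q = [1] / [2]
  Insert 1 (step 3): P = [1] / [5] / [8];  Q = [1] / [2] / [3]
  Insert 4 (step 4): P = [1, 4] / [5] / [8];  Q = [1, 4] / [2] / [3]
  Insert 3 (step 5): P = [1, 3] / [4] / [5] / [8];  Q = [1, 4] / [2] / [3] / [5]
  Insert 2 (step 6): P = [1, 2] / [3] / [4] / [5] / [8];  Q = [1, 4] / [2] / [3] / [5] / [6]
  Insert 7 (step 7): P = [1, 2, 7] / [3] / [4] / [5] / [8];  Q = [1, 4, 7] / [2] / [3] / [5] / [6]
  Insert 6 (step 8): P = [1, 2, 6] / [3, 7] / [4] / [5] / [8];  Q = [1, 4, 7] / [2, 8] / [3] / [5] / [6]
Final shape: (3, 2, 1, 1, 1).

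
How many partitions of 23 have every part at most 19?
p(23, parts ≤ 19) = 1248

Use the recurrence p(n, m) = p(n, m−1) + p(n−m, m): either the largest part is < m (count p(n, m−1)) or the largest part is exactly m (remove one copy of m, count p(n−m, m)). With p(0, ·) = 1 this gives p(23, parts ≤ 19) = 1248. (By conjugating Young diagrams, this also counts partitions of 23 into at most 19 parts.)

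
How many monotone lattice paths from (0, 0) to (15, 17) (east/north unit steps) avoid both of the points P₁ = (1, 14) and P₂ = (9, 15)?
Number of paths = 529106188

Inclusion–exclusion. Total paths: C(32, 15) = 565722720. Through P₁: C(15, 1)·C(17, 14) = 10200. Through P₂: C(24, 9)·C(8, 6) = 36610112. Since P₁ is strictly southwest of P₂, a monotone path through both must visit P₁ then P₂; paths through both = C(15, 1)·C(9, 8)·C(8, 6) = 3780. Avoid both = 565722720 − 10200 − 36610112 + 3780 = 529106188.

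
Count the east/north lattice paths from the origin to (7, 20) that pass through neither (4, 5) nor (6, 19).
Number of paths = 461254

Inclusion–exclusion. Total paths: C(27, 7) = 888030. Through P₁: C(9, 4)·C(18, 3) = 102816. Through P₂: C(25, 6)·C(2, 1) = 354200. Since P₁ is strictly southwest of P₂, a monotone path through both must visit P₁ then P₂; paths through both = C(9, 4)·C(16, 2)·C(2, 1) = 30240. Avoid both = 888030 − 102816 − 354200 + 30240 = 461254.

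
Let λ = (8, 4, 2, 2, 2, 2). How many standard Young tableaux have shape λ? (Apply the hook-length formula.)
# SYT of shape (8, 4, 2, 2, 2, 2) = 47965500

Hook-length formula: f^λ = n! / Π hook(c), product over all cells c of the Young diagram. For λ = (8, 4, 2, 2, 2, 2), n = 20 boxes. Hook lengths by row (left-to-right, top-to-bottom): [13, 12, 7, 6, 4, 3, 2, 1]; [8, 7, 2, 1]; [5, 4]; [4, 3]; [3, 2]; [2, 1]. Product of hooks = 50721914880. So f^λ = 20! / 50721914880 = 2432902008176640000 / 50721914880 = 47965500.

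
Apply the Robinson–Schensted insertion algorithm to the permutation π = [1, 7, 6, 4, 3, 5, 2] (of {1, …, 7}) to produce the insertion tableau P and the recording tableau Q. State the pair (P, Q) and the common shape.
P = [1, 2, 5] / [3] / [4] / [6] / [7];  Q = [1, 2, 6] / [3] / [4] / [5] / [7];  common shape = (3, 1, 1, 1, 1)

Row-insert the values π_1, π_2, … into P one at a time, bumping the leftmost entry strictly greater than the inserted value down to the next row. The recording tableau Q records, in position (i, j), the step at which that cell was added to P.
  Insert 1 (step 1): P = [1];  Q = [1]
  Insert 7 (step 2): P = [1, 7];  Q = [1, 2]
  Insert 6 (step 3): P = [1, 6] / [7];  Q = [1, 2] / [3]
  Insert 4 (step 4): P = [1, 4] / [6] / [7];  Q = [1, 2] / [3] / [4]
  Insert 3 (step 5): P = [1, 3] / [4] / [6] / [7];  Q = [1, 2] / [3] / [4] / [5]
  Insert 5 (step 6): P = [1, 3, 5] / [4] / [6] / [7];  Q = [1, 2, 6] / [3] / [4] / [5]
  Insert 2 (step 7): P = [1, 2, 5] / [3] / [4] / [6] / [7];  Q = [1, 2, 6] / [3] / [4] / [5] / [7]
Final shape: (3, 1, 1, 1, 1).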